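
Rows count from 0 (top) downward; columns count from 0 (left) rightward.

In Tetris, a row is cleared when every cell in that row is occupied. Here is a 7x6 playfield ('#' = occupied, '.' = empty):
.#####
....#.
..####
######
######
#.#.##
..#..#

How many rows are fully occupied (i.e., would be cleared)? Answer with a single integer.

Answer: 2

Derivation:
Check each row:
  row 0: 1 empty cell -> not full
  row 1: 5 empty cells -> not full
  row 2: 2 empty cells -> not full
  row 3: 0 empty cells -> FULL (clear)
  row 4: 0 empty cells -> FULL (clear)
  row 5: 2 empty cells -> not full
  row 6: 4 empty cells -> not full
Total rows cleared: 2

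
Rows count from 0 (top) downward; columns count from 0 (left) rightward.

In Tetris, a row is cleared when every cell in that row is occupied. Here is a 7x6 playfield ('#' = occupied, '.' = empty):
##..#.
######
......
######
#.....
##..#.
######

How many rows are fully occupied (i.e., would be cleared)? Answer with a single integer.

Answer: 3

Derivation:
Check each row:
  row 0: 3 empty cells -> not full
  row 1: 0 empty cells -> FULL (clear)
  row 2: 6 empty cells -> not full
  row 3: 0 empty cells -> FULL (clear)
  row 4: 5 empty cells -> not full
  row 5: 3 empty cells -> not full
  row 6: 0 empty cells -> FULL (clear)
Total rows cleared: 3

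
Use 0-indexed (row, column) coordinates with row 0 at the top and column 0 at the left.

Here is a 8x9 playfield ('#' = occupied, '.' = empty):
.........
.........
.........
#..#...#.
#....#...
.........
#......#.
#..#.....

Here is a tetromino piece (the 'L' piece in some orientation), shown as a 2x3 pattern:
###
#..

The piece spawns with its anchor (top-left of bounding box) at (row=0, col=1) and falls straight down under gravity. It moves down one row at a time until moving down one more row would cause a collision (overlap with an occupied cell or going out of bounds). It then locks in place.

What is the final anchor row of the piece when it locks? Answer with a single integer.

Answer: 2

Derivation:
Spawn at (row=0, col=1). Try each row:
  row 0: fits
  row 1: fits
  row 2: fits
  row 3: blocked -> lock at row 2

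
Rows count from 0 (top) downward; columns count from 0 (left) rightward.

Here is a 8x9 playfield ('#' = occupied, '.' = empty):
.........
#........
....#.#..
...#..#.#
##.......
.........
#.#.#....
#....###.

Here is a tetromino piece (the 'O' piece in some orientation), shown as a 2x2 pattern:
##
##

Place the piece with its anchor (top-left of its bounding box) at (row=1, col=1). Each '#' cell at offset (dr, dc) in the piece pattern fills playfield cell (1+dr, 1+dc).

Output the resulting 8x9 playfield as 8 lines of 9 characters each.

Answer: .........
###......
.##.#.#..
...#..#.#
##.......
.........
#.#.#....
#....###.

Derivation:
Fill (1+0,1+0) = (1,1)
Fill (1+0,1+1) = (1,2)
Fill (1+1,1+0) = (2,1)
Fill (1+1,1+1) = (2,2)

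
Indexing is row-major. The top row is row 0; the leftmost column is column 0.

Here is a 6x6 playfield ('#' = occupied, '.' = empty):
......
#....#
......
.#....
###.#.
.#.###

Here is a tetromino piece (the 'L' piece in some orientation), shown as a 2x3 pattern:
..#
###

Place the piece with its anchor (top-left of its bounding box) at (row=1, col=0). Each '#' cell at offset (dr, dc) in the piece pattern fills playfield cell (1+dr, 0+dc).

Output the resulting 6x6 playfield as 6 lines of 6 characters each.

Fill (1+0,0+2) = (1,2)
Fill (1+1,0+0) = (2,0)
Fill (1+1,0+1) = (2,1)
Fill (1+1,0+2) = (2,2)

Answer: ......
#.#..#
###...
.#....
###.#.
.#.###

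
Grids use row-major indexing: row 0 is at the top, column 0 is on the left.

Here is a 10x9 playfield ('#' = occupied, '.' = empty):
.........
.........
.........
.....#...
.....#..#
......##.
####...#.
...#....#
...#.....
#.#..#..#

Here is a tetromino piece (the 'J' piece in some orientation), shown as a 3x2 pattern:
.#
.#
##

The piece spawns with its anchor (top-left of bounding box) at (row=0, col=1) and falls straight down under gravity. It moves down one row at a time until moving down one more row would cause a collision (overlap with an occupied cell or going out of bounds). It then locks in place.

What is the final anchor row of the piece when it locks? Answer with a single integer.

Spawn at (row=0, col=1). Try each row:
  row 0: fits
  row 1: fits
  row 2: fits
  row 3: fits
  row 4: blocked -> lock at row 3

Answer: 3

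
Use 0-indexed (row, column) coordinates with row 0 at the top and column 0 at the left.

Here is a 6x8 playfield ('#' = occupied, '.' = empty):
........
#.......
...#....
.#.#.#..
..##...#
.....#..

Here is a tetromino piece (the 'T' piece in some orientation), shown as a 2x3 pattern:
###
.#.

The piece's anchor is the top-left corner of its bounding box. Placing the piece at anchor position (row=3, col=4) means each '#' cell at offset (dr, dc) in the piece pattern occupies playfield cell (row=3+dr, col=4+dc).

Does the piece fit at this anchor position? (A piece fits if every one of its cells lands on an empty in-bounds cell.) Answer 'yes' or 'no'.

Answer: no

Derivation:
Check each piece cell at anchor (3, 4):
  offset (0,0) -> (3,4): empty -> OK
  offset (0,1) -> (3,5): occupied ('#') -> FAIL
  offset (0,2) -> (3,6): empty -> OK
  offset (1,1) -> (4,5): empty -> OK
All cells valid: no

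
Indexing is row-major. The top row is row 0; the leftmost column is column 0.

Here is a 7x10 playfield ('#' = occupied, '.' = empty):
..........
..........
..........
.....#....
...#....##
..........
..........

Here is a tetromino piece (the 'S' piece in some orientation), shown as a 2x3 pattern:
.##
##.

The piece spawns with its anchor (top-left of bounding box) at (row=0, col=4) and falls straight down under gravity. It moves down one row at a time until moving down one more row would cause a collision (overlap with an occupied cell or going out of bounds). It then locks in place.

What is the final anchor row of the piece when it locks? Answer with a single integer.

Spawn at (row=0, col=4). Try each row:
  row 0: fits
  row 1: fits
  row 2: blocked -> lock at row 1

Answer: 1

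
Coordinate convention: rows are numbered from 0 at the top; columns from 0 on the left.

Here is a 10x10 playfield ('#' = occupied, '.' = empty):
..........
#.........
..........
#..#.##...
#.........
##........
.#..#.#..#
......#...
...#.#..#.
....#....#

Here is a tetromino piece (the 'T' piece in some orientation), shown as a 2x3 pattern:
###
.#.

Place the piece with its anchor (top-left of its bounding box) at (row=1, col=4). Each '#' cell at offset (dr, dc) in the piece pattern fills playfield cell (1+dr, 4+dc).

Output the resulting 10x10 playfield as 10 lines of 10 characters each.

Answer: ..........
#...###...
.....#....
#..#.##...
#.........
##........
.#..#.#..#
......#...
...#.#..#.
....#....#

Derivation:
Fill (1+0,4+0) = (1,4)
Fill (1+0,4+1) = (1,5)
Fill (1+0,4+2) = (1,6)
Fill (1+1,4+1) = (2,5)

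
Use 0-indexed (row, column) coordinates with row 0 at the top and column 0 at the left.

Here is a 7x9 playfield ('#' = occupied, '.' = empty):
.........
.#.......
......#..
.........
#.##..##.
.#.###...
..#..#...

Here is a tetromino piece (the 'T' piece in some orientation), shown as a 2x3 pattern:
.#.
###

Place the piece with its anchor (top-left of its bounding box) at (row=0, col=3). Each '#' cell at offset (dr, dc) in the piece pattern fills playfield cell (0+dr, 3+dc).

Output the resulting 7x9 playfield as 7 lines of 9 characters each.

Fill (0+0,3+1) = (0,4)
Fill (0+1,3+0) = (1,3)
Fill (0+1,3+1) = (1,4)
Fill (0+1,3+2) = (1,5)

Answer: ....#....
.#.###...
......#..
.........
#.##..##.
.#.###...
..#..#...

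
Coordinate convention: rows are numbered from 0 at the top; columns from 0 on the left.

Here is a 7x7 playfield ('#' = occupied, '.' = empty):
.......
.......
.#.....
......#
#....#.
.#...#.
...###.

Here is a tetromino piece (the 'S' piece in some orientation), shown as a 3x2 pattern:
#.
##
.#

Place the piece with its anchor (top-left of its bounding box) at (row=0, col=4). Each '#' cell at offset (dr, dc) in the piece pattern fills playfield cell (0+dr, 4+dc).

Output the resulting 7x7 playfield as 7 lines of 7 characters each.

Fill (0+0,4+0) = (0,4)
Fill (0+1,4+0) = (1,4)
Fill (0+1,4+1) = (1,5)
Fill (0+2,4+1) = (2,5)

Answer: ....#..
....##.
.#...#.
......#
#....#.
.#...#.
...###.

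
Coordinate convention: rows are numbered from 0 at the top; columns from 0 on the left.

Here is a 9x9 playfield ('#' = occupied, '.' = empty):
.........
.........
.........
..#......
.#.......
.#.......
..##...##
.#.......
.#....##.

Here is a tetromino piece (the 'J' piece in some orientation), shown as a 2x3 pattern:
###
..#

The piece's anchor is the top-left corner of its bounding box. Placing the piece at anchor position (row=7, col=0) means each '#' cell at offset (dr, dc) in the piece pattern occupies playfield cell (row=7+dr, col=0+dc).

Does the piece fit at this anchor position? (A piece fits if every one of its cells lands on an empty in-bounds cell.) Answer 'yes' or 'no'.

Check each piece cell at anchor (7, 0):
  offset (0,0) -> (7,0): empty -> OK
  offset (0,1) -> (7,1): occupied ('#') -> FAIL
  offset (0,2) -> (7,2): empty -> OK
  offset (1,2) -> (8,2): empty -> OK
All cells valid: no

Answer: no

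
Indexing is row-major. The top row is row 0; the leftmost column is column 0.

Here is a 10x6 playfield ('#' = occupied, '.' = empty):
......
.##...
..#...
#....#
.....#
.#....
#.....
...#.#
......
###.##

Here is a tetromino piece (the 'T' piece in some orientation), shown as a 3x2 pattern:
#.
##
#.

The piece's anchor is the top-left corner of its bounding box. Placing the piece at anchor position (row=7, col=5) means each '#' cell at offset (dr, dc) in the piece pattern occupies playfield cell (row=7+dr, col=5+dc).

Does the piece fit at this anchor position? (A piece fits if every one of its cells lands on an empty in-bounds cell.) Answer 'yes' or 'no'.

Answer: no

Derivation:
Check each piece cell at anchor (7, 5):
  offset (0,0) -> (7,5): occupied ('#') -> FAIL
  offset (1,0) -> (8,5): empty -> OK
  offset (1,1) -> (8,6): out of bounds -> FAIL
  offset (2,0) -> (9,5): occupied ('#') -> FAIL
All cells valid: no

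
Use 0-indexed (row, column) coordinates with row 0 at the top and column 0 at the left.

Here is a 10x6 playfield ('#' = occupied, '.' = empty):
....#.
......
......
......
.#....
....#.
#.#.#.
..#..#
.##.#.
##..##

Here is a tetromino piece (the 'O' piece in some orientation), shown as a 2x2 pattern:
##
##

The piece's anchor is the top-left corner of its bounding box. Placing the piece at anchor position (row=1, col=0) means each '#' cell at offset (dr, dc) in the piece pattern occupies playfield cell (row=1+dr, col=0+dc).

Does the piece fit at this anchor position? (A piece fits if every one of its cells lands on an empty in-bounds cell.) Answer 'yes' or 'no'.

Answer: yes

Derivation:
Check each piece cell at anchor (1, 0):
  offset (0,0) -> (1,0): empty -> OK
  offset (0,1) -> (1,1): empty -> OK
  offset (1,0) -> (2,0): empty -> OK
  offset (1,1) -> (2,1): empty -> OK
All cells valid: yes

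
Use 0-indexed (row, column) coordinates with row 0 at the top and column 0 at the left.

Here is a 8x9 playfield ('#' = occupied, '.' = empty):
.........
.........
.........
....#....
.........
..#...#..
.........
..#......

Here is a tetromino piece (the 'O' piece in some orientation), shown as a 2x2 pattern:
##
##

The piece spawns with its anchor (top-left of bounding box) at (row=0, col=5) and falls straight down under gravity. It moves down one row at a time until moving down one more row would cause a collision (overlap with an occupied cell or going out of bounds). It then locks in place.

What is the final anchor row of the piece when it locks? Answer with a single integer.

Answer: 3

Derivation:
Spawn at (row=0, col=5). Try each row:
  row 0: fits
  row 1: fits
  row 2: fits
  row 3: fits
  row 4: blocked -> lock at row 3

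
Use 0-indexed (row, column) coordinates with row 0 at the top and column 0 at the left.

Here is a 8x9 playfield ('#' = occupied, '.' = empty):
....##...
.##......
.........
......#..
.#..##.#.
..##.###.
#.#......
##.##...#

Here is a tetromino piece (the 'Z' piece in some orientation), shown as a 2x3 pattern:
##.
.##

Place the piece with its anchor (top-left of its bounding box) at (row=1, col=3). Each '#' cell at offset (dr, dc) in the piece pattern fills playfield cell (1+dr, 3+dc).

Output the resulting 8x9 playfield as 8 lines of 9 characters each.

Fill (1+0,3+0) = (1,3)
Fill (1+0,3+1) = (1,4)
Fill (1+1,3+1) = (2,4)
Fill (1+1,3+2) = (2,5)

Answer: ....##...
.####....
....##...
......#..
.#..##.#.
..##.###.
#.#......
##.##...#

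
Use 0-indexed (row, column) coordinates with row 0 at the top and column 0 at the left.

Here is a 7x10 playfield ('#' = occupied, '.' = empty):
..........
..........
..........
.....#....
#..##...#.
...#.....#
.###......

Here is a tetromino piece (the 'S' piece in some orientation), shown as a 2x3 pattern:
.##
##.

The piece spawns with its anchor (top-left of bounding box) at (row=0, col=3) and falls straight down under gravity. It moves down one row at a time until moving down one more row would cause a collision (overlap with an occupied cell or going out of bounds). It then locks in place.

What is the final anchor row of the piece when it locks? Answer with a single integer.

Answer: 2

Derivation:
Spawn at (row=0, col=3). Try each row:
  row 0: fits
  row 1: fits
  row 2: fits
  row 3: blocked -> lock at row 2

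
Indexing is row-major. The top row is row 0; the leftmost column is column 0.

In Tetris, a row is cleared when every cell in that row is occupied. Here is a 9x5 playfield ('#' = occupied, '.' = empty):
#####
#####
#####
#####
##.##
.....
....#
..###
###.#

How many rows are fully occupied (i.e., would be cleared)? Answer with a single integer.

Check each row:
  row 0: 0 empty cells -> FULL (clear)
  row 1: 0 empty cells -> FULL (clear)
  row 2: 0 empty cells -> FULL (clear)
  row 3: 0 empty cells -> FULL (clear)
  row 4: 1 empty cell -> not full
  row 5: 5 empty cells -> not full
  row 6: 4 empty cells -> not full
  row 7: 2 empty cells -> not full
  row 8: 1 empty cell -> not full
Total rows cleared: 4

Answer: 4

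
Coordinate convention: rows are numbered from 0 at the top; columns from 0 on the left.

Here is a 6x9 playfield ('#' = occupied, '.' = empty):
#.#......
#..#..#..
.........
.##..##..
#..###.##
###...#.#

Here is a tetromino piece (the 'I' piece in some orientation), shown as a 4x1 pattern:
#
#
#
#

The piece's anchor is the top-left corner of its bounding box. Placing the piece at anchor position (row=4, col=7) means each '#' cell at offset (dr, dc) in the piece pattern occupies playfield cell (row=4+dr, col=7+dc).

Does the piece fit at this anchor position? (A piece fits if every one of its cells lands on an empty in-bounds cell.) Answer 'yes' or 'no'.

Check each piece cell at anchor (4, 7):
  offset (0,0) -> (4,7): occupied ('#') -> FAIL
  offset (1,0) -> (5,7): empty -> OK
  offset (2,0) -> (6,7): out of bounds -> FAIL
  offset (3,0) -> (7,7): out of bounds -> FAIL
All cells valid: no

Answer: no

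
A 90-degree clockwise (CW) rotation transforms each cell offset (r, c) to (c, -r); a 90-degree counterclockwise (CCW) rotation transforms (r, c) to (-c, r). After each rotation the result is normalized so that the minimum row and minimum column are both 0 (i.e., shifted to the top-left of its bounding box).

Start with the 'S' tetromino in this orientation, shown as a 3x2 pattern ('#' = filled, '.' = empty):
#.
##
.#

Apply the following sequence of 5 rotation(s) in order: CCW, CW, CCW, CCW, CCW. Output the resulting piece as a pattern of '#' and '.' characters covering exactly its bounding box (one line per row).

Answer: .##
##.

Derivation:
Start:
#.
##
.#
After rotation 1 (CCW):
.##
##.
After rotation 2 (CW):
#.
##
.#
After rotation 3 (CCW):
.##
##.
After rotation 4 (CCW):
#.
##
.#
After rotation 5 (CCW):
.##
##.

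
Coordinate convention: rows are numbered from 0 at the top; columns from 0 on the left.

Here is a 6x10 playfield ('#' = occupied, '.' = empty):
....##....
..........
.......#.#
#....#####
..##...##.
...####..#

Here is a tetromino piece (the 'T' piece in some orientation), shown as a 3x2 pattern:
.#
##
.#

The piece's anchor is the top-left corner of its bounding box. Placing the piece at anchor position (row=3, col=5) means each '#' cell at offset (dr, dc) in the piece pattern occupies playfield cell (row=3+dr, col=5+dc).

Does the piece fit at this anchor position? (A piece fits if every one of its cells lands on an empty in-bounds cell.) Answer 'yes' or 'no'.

Check each piece cell at anchor (3, 5):
  offset (0,1) -> (3,6): occupied ('#') -> FAIL
  offset (1,0) -> (4,5): empty -> OK
  offset (1,1) -> (4,6): empty -> OK
  offset (2,1) -> (5,6): occupied ('#') -> FAIL
All cells valid: no

Answer: no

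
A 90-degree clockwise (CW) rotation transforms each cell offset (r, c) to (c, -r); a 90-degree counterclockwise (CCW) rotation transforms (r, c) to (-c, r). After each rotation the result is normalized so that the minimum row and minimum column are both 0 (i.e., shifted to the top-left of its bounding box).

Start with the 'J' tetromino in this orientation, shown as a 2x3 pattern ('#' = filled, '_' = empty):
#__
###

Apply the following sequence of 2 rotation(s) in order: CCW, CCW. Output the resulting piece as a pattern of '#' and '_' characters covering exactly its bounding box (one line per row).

Start:
#__
###
After rotation 1 (CCW):
_#
_#
##
After rotation 2 (CCW):
###
__#

Answer: ###
__#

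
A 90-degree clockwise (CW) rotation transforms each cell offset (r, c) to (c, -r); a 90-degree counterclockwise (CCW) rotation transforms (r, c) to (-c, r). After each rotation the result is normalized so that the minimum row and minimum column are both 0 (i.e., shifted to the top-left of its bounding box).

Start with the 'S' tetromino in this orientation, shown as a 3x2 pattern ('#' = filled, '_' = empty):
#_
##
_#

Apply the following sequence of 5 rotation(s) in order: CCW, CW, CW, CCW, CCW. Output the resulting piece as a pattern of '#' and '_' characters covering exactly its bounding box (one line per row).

Answer: _##
##_

Derivation:
Start:
#_
##
_#
After rotation 1 (CCW):
_##
##_
After rotation 2 (CW):
#_
##
_#
After rotation 3 (CW):
_##
##_
After rotation 4 (CCW):
#_
##
_#
After rotation 5 (CCW):
_##
##_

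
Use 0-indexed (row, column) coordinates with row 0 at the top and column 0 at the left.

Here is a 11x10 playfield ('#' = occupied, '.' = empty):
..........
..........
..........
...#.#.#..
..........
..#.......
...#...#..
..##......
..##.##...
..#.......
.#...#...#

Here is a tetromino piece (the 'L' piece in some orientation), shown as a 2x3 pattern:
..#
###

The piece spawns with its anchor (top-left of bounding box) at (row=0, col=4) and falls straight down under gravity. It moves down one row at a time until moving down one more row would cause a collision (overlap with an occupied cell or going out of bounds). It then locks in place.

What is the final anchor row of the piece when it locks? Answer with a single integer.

Spawn at (row=0, col=4). Try each row:
  row 0: fits
  row 1: fits
  row 2: blocked -> lock at row 1

Answer: 1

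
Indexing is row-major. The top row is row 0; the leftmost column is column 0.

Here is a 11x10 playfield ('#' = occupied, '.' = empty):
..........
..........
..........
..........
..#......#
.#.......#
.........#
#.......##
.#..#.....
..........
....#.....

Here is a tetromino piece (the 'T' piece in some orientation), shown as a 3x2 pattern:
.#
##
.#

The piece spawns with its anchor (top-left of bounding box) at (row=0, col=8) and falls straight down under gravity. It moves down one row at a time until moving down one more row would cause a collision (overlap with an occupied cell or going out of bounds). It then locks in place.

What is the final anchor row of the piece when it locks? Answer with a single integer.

Spawn at (row=0, col=8). Try each row:
  row 0: fits
  row 1: fits
  row 2: blocked -> lock at row 1

Answer: 1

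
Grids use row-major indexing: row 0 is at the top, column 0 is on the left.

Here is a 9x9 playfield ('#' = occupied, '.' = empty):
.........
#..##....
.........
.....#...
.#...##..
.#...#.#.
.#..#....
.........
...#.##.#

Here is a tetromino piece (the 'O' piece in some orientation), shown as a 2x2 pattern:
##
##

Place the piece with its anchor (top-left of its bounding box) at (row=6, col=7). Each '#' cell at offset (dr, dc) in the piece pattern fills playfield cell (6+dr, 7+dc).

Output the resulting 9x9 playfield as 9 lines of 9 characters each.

Fill (6+0,7+0) = (6,7)
Fill (6+0,7+1) = (6,8)
Fill (6+1,7+0) = (7,7)
Fill (6+1,7+1) = (7,8)

Answer: .........
#..##....
.........
.....#...
.#...##..
.#...#.#.
.#..#..##
.......##
...#.##.#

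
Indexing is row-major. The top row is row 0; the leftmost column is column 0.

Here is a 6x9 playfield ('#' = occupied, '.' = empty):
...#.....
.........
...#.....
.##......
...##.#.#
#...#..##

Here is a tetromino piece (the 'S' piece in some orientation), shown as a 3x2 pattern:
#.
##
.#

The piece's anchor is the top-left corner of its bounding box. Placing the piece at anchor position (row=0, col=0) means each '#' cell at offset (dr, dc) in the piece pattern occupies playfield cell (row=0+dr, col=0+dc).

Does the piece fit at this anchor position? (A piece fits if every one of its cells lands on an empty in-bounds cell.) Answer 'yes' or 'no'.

Check each piece cell at anchor (0, 0):
  offset (0,0) -> (0,0): empty -> OK
  offset (1,0) -> (1,0): empty -> OK
  offset (1,1) -> (1,1): empty -> OK
  offset (2,1) -> (2,1): empty -> OK
All cells valid: yes

Answer: yes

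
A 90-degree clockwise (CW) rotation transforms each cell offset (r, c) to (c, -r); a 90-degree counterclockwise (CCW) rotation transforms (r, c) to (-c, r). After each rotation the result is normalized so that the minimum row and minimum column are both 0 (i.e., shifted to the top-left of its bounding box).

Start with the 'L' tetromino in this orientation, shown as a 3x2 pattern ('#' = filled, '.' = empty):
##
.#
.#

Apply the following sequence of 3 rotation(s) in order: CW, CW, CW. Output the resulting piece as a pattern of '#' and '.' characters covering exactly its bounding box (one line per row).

Start:
##
.#
.#
After rotation 1 (CW):
..#
###
After rotation 2 (CW):
#.
#.
##
After rotation 3 (CW):
###
#..

Answer: ###
#..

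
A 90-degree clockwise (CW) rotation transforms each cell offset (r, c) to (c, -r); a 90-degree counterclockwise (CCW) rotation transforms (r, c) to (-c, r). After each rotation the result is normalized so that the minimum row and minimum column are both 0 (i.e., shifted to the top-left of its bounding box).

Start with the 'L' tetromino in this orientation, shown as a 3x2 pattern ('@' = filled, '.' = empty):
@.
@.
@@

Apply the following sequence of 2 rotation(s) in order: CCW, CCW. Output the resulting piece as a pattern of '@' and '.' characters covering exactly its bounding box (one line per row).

Answer: @@
.@
.@

Derivation:
Start:
@.
@.
@@
After rotation 1 (CCW):
..@
@@@
After rotation 2 (CCW):
@@
.@
.@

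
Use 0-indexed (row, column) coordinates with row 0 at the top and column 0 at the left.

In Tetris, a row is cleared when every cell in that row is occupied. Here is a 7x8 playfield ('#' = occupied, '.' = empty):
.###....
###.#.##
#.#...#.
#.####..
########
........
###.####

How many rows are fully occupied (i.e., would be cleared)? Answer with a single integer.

Answer: 1

Derivation:
Check each row:
  row 0: 5 empty cells -> not full
  row 1: 2 empty cells -> not full
  row 2: 5 empty cells -> not full
  row 3: 3 empty cells -> not full
  row 4: 0 empty cells -> FULL (clear)
  row 5: 8 empty cells -> not full
  row 6: 1 empty cell -> not full
Total rows cleared: 1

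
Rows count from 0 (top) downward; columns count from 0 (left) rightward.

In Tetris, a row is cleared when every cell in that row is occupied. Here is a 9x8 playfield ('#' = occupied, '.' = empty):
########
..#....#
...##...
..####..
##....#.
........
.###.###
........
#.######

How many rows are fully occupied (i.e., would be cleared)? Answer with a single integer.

Answer: 1

Derivation:
Check each row:
  row 0: 0 empty cells -> FULL (clear)
  row 1: 6 empty cells -> not full
  row 2: 6 empty cells -> not full
  row 3: 4 empty cells -> not full
  row 4: 5 empty cells -> not full
  row 5: 8 empty cells -> not full
  row 6: 2 empty cells -> not full
  row 7: 8 empty cells -> not full
  row 8: 1 empty cell -> not full
Total rows cleared: 1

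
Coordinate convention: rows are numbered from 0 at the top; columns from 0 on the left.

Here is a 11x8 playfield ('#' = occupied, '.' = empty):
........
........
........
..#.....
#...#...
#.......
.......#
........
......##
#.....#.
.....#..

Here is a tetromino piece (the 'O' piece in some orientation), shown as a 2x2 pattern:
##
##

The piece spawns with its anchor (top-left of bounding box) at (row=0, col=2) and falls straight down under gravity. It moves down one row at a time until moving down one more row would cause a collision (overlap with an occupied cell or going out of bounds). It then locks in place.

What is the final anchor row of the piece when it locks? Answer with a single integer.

Spawn at (row=0, col=2). Try each row:
  row 0: fits
  row 1: fits
  row 2: blocked -> lock at row 1

Answer: 1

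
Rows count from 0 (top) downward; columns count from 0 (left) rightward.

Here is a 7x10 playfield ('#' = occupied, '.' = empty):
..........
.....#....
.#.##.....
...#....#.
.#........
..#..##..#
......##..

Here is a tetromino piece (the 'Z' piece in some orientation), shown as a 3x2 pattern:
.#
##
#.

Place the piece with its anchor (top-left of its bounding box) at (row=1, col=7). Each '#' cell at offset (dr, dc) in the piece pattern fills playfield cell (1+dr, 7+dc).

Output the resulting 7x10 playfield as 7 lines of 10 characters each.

Answer: ..........
.....#..#.
.#.##..##.
...#...##.
.#........
..#..##..#
......##..

Derivation:
Fill (1+0,7+1) = (1,8)
Fill (1+1,7+0) = (2,7)
Fill (1+1,7+1) = (2,8)
Fill (1+2,7+0) = (3,7)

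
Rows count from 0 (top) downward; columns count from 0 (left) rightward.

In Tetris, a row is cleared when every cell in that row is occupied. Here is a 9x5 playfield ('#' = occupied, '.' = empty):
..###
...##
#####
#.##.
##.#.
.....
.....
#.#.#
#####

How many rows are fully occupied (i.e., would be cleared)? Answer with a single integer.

Check each row:
  row 0: 2 empty cells -> not full
  row 1: 3 empty cells -> not full
  row 2: 0 empty cells -> FULL (clear)
  row 3: 2 empty cells -> not full
  row 4: 2 empty cells -> not full
  row 5: 5 empty cells -> not full
  row 6: 5 empty cells -> not full
  row 7: 2 empty cells -> not full
  row 8: 0 empty cells -> FULL (clear)
Total rows cleared: 2

Answer: 2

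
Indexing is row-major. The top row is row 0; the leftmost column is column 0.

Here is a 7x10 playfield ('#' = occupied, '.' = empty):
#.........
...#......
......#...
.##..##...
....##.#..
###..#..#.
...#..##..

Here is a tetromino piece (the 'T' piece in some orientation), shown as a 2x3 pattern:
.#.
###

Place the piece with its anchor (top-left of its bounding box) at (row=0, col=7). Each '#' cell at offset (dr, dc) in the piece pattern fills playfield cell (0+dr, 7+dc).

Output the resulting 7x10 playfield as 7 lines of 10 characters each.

Answer: #.......#.
...#...###
......#...
.##..##...
....##.#..
###..#..#.
...#..##..

Derivation:
Fill (0+0,7+1) = (0,8)
Fill (0+1,7+0) = (1,7)
Fill (0+1,7+1) = (1,8)
Fill (0+1,7+2) = (1,9)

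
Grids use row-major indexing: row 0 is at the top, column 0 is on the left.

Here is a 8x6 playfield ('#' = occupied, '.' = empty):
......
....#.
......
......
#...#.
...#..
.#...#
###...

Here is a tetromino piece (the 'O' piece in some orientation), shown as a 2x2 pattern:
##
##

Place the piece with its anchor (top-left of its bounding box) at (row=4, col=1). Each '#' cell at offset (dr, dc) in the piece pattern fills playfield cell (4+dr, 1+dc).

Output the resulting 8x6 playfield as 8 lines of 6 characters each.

Fill (4+0,1+0) = (4,1)
Fill (4+0,1+1) = (4,2)
Fill (4+1,1+0) = (5,1)
Fill (4+1,1+1) = (5,2)

Answer: ......
....#.
......
......
###.#.
.###..
.#...#
###...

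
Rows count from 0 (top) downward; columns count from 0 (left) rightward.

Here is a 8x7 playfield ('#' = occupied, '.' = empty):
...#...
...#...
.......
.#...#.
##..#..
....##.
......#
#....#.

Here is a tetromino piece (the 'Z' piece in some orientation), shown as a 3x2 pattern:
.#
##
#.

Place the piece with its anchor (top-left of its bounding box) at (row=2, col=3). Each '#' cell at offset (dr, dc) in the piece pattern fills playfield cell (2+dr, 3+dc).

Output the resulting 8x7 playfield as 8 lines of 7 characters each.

Fill (2+0,3+1) = (2,4)
Fill (2+1,3+0) = (3,3)
Fill (2+1,3+1) = (3,4)
Fill (2+2,3+0) = (4,3)

Answer: ...#...
...#...
....#..
.#.###.
##.##..
....##.
......#
#....#.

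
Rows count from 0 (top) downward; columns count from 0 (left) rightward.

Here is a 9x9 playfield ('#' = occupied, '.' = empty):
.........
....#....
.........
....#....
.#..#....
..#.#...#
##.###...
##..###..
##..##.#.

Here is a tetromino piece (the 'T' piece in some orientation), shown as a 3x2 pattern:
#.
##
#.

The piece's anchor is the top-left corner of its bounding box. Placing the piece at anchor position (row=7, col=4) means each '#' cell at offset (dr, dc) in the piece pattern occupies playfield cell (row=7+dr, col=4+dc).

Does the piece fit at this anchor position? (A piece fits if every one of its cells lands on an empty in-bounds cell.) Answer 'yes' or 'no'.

Check each piece cell at anchor (7, 4):
  offset (0,0) -> (7,4): occupied ('#') -> FAIL
  offset (1,0) -> (8,4): occupied ('#') -> FAIL
  offset (1,1) -> (8,5): occupied ('#') -> FAIL
  offset (2,0) -> (9,4): out of bounds -> FAIL
All cells valid: no

Answer: no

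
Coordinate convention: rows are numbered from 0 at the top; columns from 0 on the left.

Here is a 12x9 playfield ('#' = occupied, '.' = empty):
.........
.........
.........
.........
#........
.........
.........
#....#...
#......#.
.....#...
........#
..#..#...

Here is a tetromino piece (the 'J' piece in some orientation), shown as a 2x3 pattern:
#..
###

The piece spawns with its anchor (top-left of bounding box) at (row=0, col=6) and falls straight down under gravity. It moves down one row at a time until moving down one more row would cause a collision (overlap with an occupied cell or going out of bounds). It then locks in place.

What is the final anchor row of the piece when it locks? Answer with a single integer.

Answer: 6

Derivation:
Spawn at (row=0, col=6). Try each row:
  row 0: fits
  row 1: fits
  row 2: fits
  row 3: fits
  row 4: fits
  row 5: fits
  row 6: fits
  row 7: blocked -> lock at row 6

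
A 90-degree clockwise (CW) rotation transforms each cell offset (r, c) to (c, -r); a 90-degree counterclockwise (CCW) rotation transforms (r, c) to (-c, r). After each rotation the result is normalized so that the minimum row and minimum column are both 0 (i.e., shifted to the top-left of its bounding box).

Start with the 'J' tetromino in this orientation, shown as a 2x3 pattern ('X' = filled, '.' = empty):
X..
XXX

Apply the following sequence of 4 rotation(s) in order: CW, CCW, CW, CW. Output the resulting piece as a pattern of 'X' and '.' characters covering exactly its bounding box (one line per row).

Answer: XXX
..X

Derivation:
Start:
X..
XXX
After rotation 1 (CW):
XX
X.
X.
After rotation 2 (CCW):
X..
XXX
After rotation 3 (CW):
XX
X.
X.
After rotation 4 (CW):
XXX
..X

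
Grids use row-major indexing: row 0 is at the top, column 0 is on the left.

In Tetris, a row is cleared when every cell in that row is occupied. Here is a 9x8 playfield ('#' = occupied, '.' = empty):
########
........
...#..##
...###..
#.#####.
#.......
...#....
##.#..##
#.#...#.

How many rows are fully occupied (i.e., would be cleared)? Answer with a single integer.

Check each row:
  row 0: 0 empty cells -> FULL (clear)
  row 1: 8 empty cells -> not full
  row 2: 5 empty cells -> not full
  row 3: 5 empty cells -> not full
  row 4: 2 empty cells -> not full
  row 5: 7 empty cells -> not full
  row 6: 7 empty cells -> not full
  row 7: 3 empty cells -> not full
  row 8: 5 empty cells -> not full
Total rows cleared: 1

Answer: 1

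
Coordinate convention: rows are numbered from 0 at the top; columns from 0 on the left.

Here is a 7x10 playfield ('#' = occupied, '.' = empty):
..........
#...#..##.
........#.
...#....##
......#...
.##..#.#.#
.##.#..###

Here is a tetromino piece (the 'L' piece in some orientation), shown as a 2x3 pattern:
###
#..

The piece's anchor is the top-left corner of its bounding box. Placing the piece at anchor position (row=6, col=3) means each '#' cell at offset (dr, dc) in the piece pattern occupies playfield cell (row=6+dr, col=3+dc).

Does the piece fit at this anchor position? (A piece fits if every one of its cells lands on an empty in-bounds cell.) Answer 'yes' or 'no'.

Answer: no

Derivation:
Check each piece cell at anchor (6, 3):
  offset (0,0) -> (6,3): empty -> OK
  offset (0,1) -> (6,4): occupied ('#') -> FAIL
  offset (0,2) -> (6,5): empty -> OK
  offset (1,0) -> (7,3): out of bounds -> FAIL
All cells valid: no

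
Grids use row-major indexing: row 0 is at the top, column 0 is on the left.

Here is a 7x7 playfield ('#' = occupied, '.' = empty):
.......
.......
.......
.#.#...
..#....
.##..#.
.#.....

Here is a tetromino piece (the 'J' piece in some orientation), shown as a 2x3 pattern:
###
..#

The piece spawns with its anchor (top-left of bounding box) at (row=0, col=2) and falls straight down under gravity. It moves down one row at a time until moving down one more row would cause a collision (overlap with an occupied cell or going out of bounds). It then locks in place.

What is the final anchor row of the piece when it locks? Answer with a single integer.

Spawn at (row=0, col=2). Try each row:
  row 0: fits
  row 1: fits
  row 2: fits
  row 3: blocked -> lock at row 2

Answer: 2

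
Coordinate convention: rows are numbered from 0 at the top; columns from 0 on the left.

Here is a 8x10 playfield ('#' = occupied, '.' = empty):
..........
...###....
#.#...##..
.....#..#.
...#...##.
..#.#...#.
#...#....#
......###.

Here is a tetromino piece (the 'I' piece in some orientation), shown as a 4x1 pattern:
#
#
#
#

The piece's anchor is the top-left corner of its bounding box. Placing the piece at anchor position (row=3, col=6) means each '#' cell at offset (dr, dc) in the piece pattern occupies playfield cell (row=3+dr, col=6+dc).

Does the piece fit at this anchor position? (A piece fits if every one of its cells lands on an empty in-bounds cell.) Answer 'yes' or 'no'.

Check each piece cell at anchor (3, 6):
  offset (0,0) -> (3,6): empty -> OK
  offset (1,0) -> (4,6): empty -> OK
  offset (2,0) -> (5,6): empty -> OK
  offset (3,0) -> (6,6): empty -> OK
All cells valid: yes

Answer: yes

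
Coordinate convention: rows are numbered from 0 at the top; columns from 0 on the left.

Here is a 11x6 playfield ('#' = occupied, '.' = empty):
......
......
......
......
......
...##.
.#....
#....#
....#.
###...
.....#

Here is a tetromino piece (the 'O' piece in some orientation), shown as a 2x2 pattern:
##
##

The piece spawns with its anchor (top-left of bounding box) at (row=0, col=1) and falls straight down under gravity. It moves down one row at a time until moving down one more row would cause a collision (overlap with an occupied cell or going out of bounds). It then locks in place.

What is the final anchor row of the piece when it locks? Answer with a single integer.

Answer: 4

Derivation:
Spawn at (row=0, col=1). Try each row:
  row 0: fits
  row 1: fits
  row 2: fits
  row 3: fits
  row 4: fits
  row 5: blocked -> lock at row 4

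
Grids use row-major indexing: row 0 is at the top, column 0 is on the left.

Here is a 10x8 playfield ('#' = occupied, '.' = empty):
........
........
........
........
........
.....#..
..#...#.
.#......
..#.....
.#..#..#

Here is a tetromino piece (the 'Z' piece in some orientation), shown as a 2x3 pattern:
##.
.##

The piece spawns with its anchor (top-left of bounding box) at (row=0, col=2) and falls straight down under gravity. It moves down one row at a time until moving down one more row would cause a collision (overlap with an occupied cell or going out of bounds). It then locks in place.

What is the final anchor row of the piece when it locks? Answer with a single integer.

Answer: 5

Derivation:
Spawn at (row=0, col=2). Try each row:
  row 0: fits
  row 1: fits
  row 2: fits
  row 3: fits
  row 4: fits
  row 5: fits
  row 6: blocked -> lock at row 5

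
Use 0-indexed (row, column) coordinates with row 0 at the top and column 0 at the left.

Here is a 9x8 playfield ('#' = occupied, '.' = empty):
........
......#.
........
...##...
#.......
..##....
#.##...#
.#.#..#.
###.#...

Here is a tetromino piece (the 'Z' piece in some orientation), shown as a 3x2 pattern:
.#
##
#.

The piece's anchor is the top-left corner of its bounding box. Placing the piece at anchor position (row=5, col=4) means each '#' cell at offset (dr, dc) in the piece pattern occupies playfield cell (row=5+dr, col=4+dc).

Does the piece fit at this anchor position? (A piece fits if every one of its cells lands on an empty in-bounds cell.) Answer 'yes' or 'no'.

Answer: yes

Derivation:
Check each piece cell at anchor (5, 4):
  offset (0,1) -> (5,5): empty -> OK
  offset (1,0) -> (6,4): empty -> OK
  offset (1,1) -> (6,5): empty -> OK
  offset (2,0) -> (7,4): empty -> OK
All cells valid: yes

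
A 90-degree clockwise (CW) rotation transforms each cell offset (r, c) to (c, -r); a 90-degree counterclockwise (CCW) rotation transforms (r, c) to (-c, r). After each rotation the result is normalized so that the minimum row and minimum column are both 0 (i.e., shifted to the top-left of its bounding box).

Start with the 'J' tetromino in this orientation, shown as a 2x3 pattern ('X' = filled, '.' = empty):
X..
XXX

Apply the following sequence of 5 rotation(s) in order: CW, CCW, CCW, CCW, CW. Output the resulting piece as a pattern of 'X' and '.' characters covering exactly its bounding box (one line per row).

Start:
X..
XXX
After rotation 1 (CW):
XX
X.
X.
After rotation 2 (CCW):
X..
XXX
After rotation 3 (CCW):
.X
.X
XX
After rotation 4 (CCW):
XXX
..X
After rotation 5 (CW):
.X
.X
XX

Answer: .X
.X
XX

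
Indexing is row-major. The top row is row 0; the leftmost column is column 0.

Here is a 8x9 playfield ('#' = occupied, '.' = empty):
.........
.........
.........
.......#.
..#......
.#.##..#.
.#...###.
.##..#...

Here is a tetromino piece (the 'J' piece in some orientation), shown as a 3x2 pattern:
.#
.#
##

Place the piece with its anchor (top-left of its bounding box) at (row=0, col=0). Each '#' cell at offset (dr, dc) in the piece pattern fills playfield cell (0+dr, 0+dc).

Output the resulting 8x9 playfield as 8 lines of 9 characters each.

Fill (0+0,0+1) = (0,1)
Fill (0+1,0+1) = (1,1)
Fill (0+2,0+0) = (2,0)
Fill (0+2,0+1) = (2,1)

Answer: .#.......
.#.......
##.......
.......#.
..#......
.#.##..#.
.#...###.
.##..#...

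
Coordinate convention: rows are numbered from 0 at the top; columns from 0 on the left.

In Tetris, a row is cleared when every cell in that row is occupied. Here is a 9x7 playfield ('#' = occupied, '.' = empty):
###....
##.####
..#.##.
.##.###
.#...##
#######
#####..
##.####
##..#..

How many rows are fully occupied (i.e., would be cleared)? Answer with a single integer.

Check each row:
  row 0: 4 empty cells -> not full
  row 1: 1 empty cell -> not full
  row 2: 4 empty cells -> not full
  row 3: 2 empty cells -> not full
  row 4: 4 empty cells -> not full
  row 5: 0 empty cells -> FULL (clear)
  row 6: 2 empty cells -> not full
  row 7: 1 empty cell -> not full
  row 8: 4 empty cells -> not full
Total rows cleared: 1

Answer: 1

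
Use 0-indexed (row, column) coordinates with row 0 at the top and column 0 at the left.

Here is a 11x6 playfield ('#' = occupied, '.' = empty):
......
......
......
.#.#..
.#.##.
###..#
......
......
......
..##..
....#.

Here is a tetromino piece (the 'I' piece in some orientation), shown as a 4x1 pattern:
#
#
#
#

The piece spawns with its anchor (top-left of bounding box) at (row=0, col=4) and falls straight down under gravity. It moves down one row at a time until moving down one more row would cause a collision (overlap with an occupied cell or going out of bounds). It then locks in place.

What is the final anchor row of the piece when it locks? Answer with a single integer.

Answer: 0

Derivation:
Spawn at (row=0, col=4). Try each row:
  row 0: fits
  row 1: blocked -> lock at row 0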